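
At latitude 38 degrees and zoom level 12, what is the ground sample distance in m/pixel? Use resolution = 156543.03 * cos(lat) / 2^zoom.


res = 156543.03 * cos(38) / 2^12 = 156543.03 * 0.78801075 / 4096 = 30.12 m/pixel

30.12 m/pixel


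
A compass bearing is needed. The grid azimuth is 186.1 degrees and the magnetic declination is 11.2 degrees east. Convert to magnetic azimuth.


magnetic azimuth = grid azimuth - declination (east +ve)
mag_az = 186.1 - 11.2 = 174.9 degrees

174.9 degrees


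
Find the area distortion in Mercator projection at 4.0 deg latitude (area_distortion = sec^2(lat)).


area_distortion = 1/cos^2(4.0) = 1.005

1.005


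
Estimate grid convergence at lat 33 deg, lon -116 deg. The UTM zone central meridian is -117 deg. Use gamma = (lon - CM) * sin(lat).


gamma = (-116 - -117) * sin(33) = 1 * 0.544639 = 0.545 degrees

0.545 degrees


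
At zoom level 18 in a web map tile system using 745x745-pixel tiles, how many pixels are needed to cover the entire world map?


tiles per axis = 2^18 = 262144
total tiles = 262144^2 = 68719476736
pixels per axis = 262144 * 745 = 195297280
total pixels = 195297280^2 = 38141027575398400

38141027575398400 pixels


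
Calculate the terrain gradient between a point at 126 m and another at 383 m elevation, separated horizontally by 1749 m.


gradient = (383 - 126) / 1749 = 257 / 1749 = 0.1469

0.1469


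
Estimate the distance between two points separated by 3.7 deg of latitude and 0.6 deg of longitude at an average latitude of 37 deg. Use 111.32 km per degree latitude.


dlat_km = 3.7 * 111.32 = 411.884
dlon_km = 0.6 * 111.32 * cos(37) ≈ 53.342
dist = sqrt(411.884^2 + 53.342^2) ≈ 415.3 km

415.3 km


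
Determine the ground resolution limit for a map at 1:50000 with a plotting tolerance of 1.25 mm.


ground = 1.25 mm * 50000 / 1000 = 62.5 m

62.5 m


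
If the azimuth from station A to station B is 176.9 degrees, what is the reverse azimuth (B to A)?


back azimuth = (176.9 + 180) mod 360 = 356.9 degrees

356.9 degrees


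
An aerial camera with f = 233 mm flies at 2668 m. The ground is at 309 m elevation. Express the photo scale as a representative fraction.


scale = f / (H - h) = 233 mm / 2359 m = 233 / 2359000 = 1:10124

1:10124


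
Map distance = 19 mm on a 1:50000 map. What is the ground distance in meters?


ground = 19 mm * 50000 / 1000 = 950.0 m

950.0 m


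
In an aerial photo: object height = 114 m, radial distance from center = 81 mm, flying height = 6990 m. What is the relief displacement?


d = h * r / H = 114 * 81 / 6990 = 1.32 mm

1.32 mm


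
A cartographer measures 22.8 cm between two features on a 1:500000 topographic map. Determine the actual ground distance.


ground = 22.8 cm * 500000 / 100 = 114000.0 m = 114.0 km

114.0 km


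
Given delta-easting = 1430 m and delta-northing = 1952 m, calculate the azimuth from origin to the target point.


az = atan2(1430, 1952) = 36.2 deg
adjusted to 0-360: 36.2 degrees

36.2 degrees


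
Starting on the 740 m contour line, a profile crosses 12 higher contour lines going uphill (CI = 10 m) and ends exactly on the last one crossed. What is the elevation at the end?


elevation = 740 + 12 * 10 = 860 m

860 m


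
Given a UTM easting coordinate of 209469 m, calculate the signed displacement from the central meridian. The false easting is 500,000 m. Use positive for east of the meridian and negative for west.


displacement = 209469 - 500000 = -290531 m

-290531 m


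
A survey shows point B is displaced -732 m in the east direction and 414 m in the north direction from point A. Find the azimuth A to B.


az = atan2(-732, 414) = -60.5 deg
adjusted to 0-360: 299.5 degrees

299.5 degrees


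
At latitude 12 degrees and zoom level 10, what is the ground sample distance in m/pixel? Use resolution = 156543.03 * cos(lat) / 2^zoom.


res = 156543.03 * cos(12) / 2^10 = 156543.03 * 0.9781476 / 1024 = 149.53 m/pixel

149.53 m/pixel


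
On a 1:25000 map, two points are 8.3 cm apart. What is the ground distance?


ground = 8.3 cm * 25000 / 100 = 2075.0 m = 2.075 km

2.075 km


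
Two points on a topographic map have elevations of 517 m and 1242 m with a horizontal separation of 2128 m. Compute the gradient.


gradient = (1242 - 517) / 2128 = 725 / 2128 = 0.3407

0.3407


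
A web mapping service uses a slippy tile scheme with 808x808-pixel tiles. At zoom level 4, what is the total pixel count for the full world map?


tiles per axis = 2^4 = 16
total tiles = 16^2 = 256
pixels per axis = 16 * 808 = 12928
total pixels = 12928^2 = 167133184

167133184 pixels


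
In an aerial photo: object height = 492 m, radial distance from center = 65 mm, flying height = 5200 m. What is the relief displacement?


d = h * r / H = 492 * 65 / 5200 = 6.15 mm

6.15 mm


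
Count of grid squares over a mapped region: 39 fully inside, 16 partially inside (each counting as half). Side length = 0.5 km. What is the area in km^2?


effective squares = 39 + 16 * 0.5 = 47.0
area = 47.0 * 0.25 = 11.75 km^2

11.75 km^2


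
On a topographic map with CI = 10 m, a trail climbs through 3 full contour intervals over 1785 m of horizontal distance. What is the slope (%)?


elevation change = 3 * 10 = 30 m
slope = 30 / 1785 * 100 = 1.7%

1.7%


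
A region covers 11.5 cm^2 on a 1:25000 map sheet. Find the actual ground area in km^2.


ground_area = 11.5 * (25000/100)^2 = 718750.0 m^2 = 0.71875 km^2 ≈ 0.719 km^2

0.719 km^2


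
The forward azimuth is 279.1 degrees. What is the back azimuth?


back azimuth = (279.1 + 180) mod 360 = 99.1 degrees

99.1 degrees


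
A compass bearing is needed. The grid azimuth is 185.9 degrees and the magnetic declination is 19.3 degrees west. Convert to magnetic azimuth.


magnetic azimuth = grid azimuth - declination (east +ve)
mag_az = 185.9 - -19.3 = 205.2 degrees

205.2 degrees


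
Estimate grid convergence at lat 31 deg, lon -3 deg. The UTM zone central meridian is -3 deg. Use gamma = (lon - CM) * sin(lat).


gamma = (-3 - -3) * sin(31) = 0 * 0.515038 = 0.0 degrees

0.0 degrees


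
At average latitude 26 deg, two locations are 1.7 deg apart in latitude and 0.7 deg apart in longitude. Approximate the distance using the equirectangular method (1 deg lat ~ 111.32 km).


dlat_km = 1.7 * 111.32 = 189.244
dlon_km = 0.7 * 111.32 * cos(26) ≈ 70.038
dist = sqrt(189.244^2 + 70.038^2) ≈ 201.8 km

201.8 km


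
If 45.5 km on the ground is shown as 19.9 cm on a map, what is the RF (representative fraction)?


ground = 45.5 km = 4550000 cm; RF denominator = ground / map = 4550000 / 19.9 ≈ 228643; RF = 1:228643

1:228643


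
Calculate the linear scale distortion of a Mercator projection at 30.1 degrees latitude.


SF = 1 / cos(30.1) = 1 / 0.865151 = 1.156

1.156


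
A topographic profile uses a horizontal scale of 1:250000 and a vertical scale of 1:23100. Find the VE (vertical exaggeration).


VE = horizontal_scale / vertical_scale = 250000 / 23100 ≈ 10.8

10.8x


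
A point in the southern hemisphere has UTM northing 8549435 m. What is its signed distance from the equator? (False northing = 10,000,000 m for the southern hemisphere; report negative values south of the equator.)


For southern: actual = 8549435 - 10000000 = -1450565 m

-1450565 m


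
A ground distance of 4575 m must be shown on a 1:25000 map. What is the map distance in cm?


map_cm = 4575 * 100 / 25000 = 18.3 cm

18.3 cm


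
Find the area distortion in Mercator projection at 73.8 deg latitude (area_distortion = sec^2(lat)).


area_distortion = 1/cos^2(73.8) = 12.848

12.848


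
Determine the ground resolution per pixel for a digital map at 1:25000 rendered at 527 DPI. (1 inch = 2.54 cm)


pixel_cm = 2.54 / 527 ≈ 0.00482 cm
ground = pixel_cm * 25000 / 100 = 2.54 * 25000 / (527 * 100) = 63500 / 52700 ≈ 1.2 m

1.2 m


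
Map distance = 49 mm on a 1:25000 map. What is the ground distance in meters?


ground = 49 mm * 25000 / 1000 = 1225.0 m

1225.0 m


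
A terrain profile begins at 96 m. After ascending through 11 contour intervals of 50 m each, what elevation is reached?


elevation = 96 + 11 * 50 = 646 m

646 m


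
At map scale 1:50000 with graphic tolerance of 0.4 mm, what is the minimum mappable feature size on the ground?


ground = 0.4 mm * 50000 / 1000 = 20.0 m

20.0 m


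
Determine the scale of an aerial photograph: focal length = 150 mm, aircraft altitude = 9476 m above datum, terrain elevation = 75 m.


scale = f / (H - h) = 150 mm / 9401 m = 150 / 9401000 = 1:62673

1:62673


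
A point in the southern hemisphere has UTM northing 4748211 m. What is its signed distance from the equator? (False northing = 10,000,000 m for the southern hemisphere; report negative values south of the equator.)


For southern: actual = 4748211 - 10000000 = -5251789 m

-5251789 m


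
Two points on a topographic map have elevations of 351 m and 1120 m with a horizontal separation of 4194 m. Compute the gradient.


gradient = (1120 - 351) / 4194 = 769 / 4194 = 0.1834

0.1834


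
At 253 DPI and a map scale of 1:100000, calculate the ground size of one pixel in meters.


pixel_cm = 2.54 / 253 ≈ 0.01004 cm
ground = pixel_cm * 100000 / 100 = 2.54 * 100000 / (253 * 100) = 254000 / 25300 ≈ 10.04 m

10.04 m


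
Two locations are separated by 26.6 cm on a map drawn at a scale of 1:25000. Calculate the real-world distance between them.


ground = 26.6 cm * 25000 / 100 = 6650.0 m = 6.65 km

6.65 km


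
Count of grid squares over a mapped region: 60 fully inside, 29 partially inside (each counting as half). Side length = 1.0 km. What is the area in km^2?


effective squares = 60 + 29 * 0.5 = 74.5
area = 74.5 * 1.0 = 74.5 km^2

74.5 km^2


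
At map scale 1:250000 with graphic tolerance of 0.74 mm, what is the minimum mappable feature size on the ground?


ground = 0.74 mm * 250000 / 1000 = 185.0 m

185.0 m


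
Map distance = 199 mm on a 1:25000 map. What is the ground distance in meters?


ground = 199 mm * 25000 / 1000 = 4975.0 m

4975.0 m


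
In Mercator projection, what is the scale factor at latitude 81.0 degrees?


SF = 1 / cos(81.0) = 1 / 0.156434 = 6.392

6.392


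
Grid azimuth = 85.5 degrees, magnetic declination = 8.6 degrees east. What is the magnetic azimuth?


magnetic azimuth = grid azimuth - declination (east +ve)
mag_az = 85.5 - 8.6 = 76.9 degrees

76.9 degrees


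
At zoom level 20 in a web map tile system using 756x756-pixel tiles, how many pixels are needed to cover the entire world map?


tiles per axis = 2^20 = 1048576
total tiles = 1048576^2 = 1099511627776
pixels per axis = 1048576 * 756 = 792723456
total pixels = 792723456^2 = 628410477692583936

628410477692583936 pixels


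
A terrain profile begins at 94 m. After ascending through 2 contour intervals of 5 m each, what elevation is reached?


elevation = 94 + 2 * 5 = 104 m

104 m


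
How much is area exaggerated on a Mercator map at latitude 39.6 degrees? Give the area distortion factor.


area_distortion = 1/cos^2(39.6) = 1.684

1.684


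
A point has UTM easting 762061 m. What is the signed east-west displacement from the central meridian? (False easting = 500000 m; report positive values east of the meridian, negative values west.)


displacement = 762061 - 500000 = 262061 m

262061 m


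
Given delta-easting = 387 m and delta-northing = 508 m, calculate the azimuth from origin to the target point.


az = atan2(387, 508) = 37.3 deg
adjusted to 0-360: 37.3 degrees

37.3 degrees


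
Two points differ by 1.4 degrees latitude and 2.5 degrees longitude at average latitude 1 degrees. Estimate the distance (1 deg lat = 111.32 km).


dlat_km = 1.4 * 111.32 = 155.848
dlon_km = 2.5 * 111.32 * cos(1) ≈ 278.258
dist = sqrt(155.848^2 + 278.258^2) ≈ 318.9 km

318.9 km


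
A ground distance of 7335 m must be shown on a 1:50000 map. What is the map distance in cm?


map_cm = 7335 * 100 / 50000 = 14.67 cm

14.67 cm


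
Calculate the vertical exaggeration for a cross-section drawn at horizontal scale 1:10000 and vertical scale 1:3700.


VE = horizontal_scale / vertical_scale = 10000 / 3700 ≈ 2.7

2.7x


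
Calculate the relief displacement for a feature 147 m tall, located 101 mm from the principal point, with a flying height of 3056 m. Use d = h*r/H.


d = h * r / H = 147 * 101 / 3056 = 4.86 mm

4.86 mm


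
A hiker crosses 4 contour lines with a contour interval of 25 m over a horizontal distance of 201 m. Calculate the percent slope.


elevation change = 4 * 25 = 100 m
slope = 100 / 201 * 100 = 49.8%

49.8%


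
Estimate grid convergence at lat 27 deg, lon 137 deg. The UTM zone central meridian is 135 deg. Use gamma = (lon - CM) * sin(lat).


gamma = (137 - 135) * sin(27) = 2 * 0.45399 = 0.908 degrees

0.908 degrees


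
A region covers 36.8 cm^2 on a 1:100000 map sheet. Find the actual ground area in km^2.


ground_area = 36.8 * (100000/100)^2 = 36800000.0 m^2 = 36.8 km^2

36.8 km^2


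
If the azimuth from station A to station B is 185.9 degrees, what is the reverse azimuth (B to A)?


back azimuth = (185.9 + 180) mod 360 = 5.9 degrees

5.9 degrees


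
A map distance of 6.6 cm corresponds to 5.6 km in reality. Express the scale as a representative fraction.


ground = 5.6 km = 560000 cm; RF denominator = ground / map = 560000 / 6.6 ≈ 84848; RF = 1:84848

1:84848


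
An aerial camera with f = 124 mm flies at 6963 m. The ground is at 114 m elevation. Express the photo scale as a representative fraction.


scale = f / (H - h) = 124 mm / 6849 m = 124 / 6849000 = 1:55234

1:55234


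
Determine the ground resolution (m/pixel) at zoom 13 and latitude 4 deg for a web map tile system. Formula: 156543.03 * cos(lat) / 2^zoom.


res = 156543.03 * cos(4) / 2^13 = 156543.03 * 0.99756405 / 8192 = 19.06 m/pixel

19.06 m/pixel


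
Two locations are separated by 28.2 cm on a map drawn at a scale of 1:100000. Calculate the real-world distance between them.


ground = 28.2 cm * 100000 / 100 = 28200.0 m = 28.2 km

28.2 km


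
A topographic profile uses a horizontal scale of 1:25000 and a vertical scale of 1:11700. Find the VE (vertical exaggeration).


VE = horizontal_scale / vertical_scale = 25000 / 11700 ≈ 2.1

2.1x


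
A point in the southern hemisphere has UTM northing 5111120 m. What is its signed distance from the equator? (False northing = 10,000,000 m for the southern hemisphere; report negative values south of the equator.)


For southern: actual = 5111120 - 10000000 = -4888880 m

-4888880 m


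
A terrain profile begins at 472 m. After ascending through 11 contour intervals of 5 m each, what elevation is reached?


elevation = 472 + 11 * 5 = 527 m

527 m


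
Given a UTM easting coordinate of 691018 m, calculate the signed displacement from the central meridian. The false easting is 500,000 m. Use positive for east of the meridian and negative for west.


displacement = 691018 - 500000 = 191018 m

191018 m


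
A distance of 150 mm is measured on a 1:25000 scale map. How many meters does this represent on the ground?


ground = 150 mm * 25000 / 1000 = 3750.0 m

3750.0 m


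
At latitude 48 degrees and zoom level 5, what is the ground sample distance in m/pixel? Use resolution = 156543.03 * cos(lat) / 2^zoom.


res = 156543.03 * cos(48) / 2^5 = 156543.03 * 0.66913061 / 32 = 3273.37 m/pixel

3273.37 m/pixel


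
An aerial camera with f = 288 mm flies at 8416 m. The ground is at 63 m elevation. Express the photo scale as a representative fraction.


scale = f / (H - h) = 288 mm / 8353 m = 288 / 8353000 = 1:29003

1:29003


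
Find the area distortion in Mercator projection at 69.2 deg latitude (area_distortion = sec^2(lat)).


area_distortion = 1/cos^2(69.2) = 7.93

7.93


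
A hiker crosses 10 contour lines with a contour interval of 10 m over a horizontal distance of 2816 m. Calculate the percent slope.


elevation change = 10 * 10 = 100 m
slope = 100 / 2816 * 100 = 3.6%

3.6%


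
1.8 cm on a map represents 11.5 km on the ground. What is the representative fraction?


ground = 11.5 km = 1150000 cm; RF denominator = ground / map = 1150000 / 1.8 ≈ 638889; RF = 1:638889

1:638889


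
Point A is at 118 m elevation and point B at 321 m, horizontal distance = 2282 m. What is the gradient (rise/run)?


gradient = (321 - 118) / 2282 = 203 / 2282 = 0.089

0.089


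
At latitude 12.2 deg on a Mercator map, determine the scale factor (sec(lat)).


SF = 1 / cos(12.2) = 1 / 0.977416 = 1.023

1.023


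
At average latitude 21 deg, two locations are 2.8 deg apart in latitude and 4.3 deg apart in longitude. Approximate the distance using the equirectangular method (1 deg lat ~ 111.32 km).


dlat_km = 2.8 * 111.32 = 311.696
dlon_km = 4.3 * 111.32 * cos(21) ≈ 446.883
dist = sqrt(311.696^2 + 446.883^2) ≈ 544.8 km

544.8 km


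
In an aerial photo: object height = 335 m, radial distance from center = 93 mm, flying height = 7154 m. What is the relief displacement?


d = h * r / H = 335 * 93 / 7154 = 4.35 mm

4.35 mm


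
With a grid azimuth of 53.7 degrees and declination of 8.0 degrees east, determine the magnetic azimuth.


magnetic azimuth = grid azimuth - declination (east +ve)
mag_az = 53.7 - 8.0 = 45.7 degrees

45.7 degrees


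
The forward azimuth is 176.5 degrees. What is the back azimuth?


back azimuth = (176.5 + 180) mod 360 = 356.5 degrees

356.5 degrees


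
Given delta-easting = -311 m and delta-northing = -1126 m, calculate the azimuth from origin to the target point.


az = atan2(-311, -1126) = -164.6 deg
adjusted to 0-360: 195.4 degrees

195.4 degrees


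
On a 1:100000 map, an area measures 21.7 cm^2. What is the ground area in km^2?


ground_area = 21.7 * (100000/100)^2 = 21700000.0 m^2 = 21.7 km^2

21.7 km^2


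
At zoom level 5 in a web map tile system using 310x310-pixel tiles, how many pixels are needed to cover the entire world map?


tiles per axis = 2^5 = 32
total tiles = 32^2 = 1024
pixels per axis = 32 * 310 = 9920
total pixels = 9920^2 = 98406400

98406400 pixels


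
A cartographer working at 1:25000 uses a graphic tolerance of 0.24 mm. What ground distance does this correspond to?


ground = 0.24 mm * 25000 / 1000 = 6.0 m

6.0 m


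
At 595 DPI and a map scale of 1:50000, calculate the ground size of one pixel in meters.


pixel_cm = 2.54 / 595 ≈ 0.004269 cm
ground = pixel_cm * 50000 / 100 = 2.54 * 50000 / (595 * 100) = 127000 / 59500 ≈ 2.13 m

2.13 m


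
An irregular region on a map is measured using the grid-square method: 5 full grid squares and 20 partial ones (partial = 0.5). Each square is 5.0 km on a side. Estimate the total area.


effective squares = 5 + 20 * 0.5 = 15.0
area = 15.0 * 25.0 = 375.0 km^2

375.0 km^2


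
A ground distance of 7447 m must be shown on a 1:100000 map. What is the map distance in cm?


map_cm = 7447 * 100 / 100000 = 7.447 cm ≈ 7.45 cm

7.45 cm


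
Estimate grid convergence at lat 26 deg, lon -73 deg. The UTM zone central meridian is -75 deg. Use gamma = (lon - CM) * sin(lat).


gamma = (-73 - -75) * sin(26) = 2 * 0.438371 = 0.877 degrees

0.877 degrees


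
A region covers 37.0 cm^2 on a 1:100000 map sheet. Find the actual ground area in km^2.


ground_area = 37.0 * (100000/100)^2 = 37000000.0 m^2 = 37.0 km^2

37.0 km^2


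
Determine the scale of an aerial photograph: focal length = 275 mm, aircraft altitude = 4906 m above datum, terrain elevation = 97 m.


scale = f / (H - h) = 275 mm / 4809 m = 275 / 4809000 = 1:17487

1:17487


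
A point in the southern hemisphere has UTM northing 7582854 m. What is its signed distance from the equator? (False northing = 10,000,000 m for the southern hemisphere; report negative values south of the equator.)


For southern: actual = 7582854 - 10000000 = -2417146 m

-2417146 m


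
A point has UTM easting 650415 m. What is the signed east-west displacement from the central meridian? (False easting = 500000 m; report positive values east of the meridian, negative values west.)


displacement = 650415 - 500000 = 150415 m

150415 m


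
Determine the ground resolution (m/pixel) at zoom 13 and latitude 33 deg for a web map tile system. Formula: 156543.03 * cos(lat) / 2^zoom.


res = 156543.03 * cos(33) / 2^13 = 156543.03 * 0.83867057 / 8192 = 16.03 m/pixel

16.03 m/pixel


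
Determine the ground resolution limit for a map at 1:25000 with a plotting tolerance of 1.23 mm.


ground = 1.23 mm * 25000 / 1000 = 30.75 m

30.75 m


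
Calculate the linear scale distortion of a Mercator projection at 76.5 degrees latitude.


SF = 1 / cos(76.5) = 1 / 0.233445 = 4.284

4.284


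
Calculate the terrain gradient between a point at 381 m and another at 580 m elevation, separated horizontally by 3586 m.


gradient = (580 - 381) / 3586 = 199 / 3586 = 0.0555

0.0555


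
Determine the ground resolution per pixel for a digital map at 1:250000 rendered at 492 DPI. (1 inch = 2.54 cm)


pixel_cm = 2.54 / 492 ≈ 0.005163 cm
ground = pixel_cm * 250000 / 100 = 2.54 * 250000 / (492 * 100) = 635000 / 49200 ≈ 12.91 m

12.91 m


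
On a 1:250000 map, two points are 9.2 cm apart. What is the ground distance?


ground = 9.2 cm * 250000 / 100 = 23000.0 m = 23.0 km

23.0 km


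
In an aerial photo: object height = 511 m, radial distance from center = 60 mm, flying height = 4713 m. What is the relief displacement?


d = h * r / H = 511 * 60 / 4713 = 6.51 mm

6.51 mm


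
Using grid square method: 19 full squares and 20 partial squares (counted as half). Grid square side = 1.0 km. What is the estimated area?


effective squares = 19 + 20 * 0.5 = 29.0
area = 29.0 * 1.0 = 29.0 km^2

29.0 km^2


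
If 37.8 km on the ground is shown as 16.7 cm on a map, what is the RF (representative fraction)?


ground = 37.8 km = 3780000 cm; RF denominator = ground / map = 3780000 / 16.7 ≈ 226347; RF = 1:226347

1:226347


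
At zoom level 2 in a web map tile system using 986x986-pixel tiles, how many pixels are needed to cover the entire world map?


tiles per axis = 2^2 = 4
total tiles = 4^2 = 16
pixels per axis = 4 * 986 = 3944
total pixels = 3944^2 = 15555136

15555136 pixels


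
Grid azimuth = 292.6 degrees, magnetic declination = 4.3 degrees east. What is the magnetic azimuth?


magnetic azimuth = grid azimuth - declination (east +ve)
mag_az = 292.6 - 4.3 = 288.3 degrees

288.3 degrees


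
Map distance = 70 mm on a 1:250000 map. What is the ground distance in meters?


ground = 70 mm * 250000 / 1000 = 17500.0 m

17500.0 m


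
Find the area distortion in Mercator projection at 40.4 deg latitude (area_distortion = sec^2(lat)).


area_distortion = 1/cos^2(40.4) = 1.724

1.724


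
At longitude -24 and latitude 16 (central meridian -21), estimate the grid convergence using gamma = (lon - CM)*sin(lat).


gamma = (-24 - -21) * sin(16) = -3 * 0.275637 = -0.827 degrees

-0.827 degrees


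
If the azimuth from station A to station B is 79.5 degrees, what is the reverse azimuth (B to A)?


back azimuth = (79.5 + 180) mod 360 = 259.5 degrees

259.5 degrees


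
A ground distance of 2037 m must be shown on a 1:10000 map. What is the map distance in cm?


map_cm = 2037 * 100 / 10000 = 20.37 cm

20.37 cm


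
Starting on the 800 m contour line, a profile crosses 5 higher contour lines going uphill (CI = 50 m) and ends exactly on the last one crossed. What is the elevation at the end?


elevation = 800 + 5 * 50 = 1050 m

1050 m


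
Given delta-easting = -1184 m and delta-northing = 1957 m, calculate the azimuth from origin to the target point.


az = atan2(-1184, 1957) = -31.2 deg
adjusted to 0-360: 328.8 degrees

328.8 degrees


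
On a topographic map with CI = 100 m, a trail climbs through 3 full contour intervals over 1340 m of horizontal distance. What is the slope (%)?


elevation change = 3 * 100 = 300 m
slope = 300 / 1340 * 100 = 22.4%

22.4%


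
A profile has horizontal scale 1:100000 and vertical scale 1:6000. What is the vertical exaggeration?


VE = horizontal_scale / vertical_scale = 100000 / 6000 ≈ 16.7

16.7x


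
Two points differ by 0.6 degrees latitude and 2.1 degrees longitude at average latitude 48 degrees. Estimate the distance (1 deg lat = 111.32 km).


dlat_km = 0.6 * 111.32 = 66.792
dlon_km = 2.1 * 111.32 * cos(48) ≈ 156.424
dist = sqrt(66.792^2 + 156.424^2) ≈ 170.1 km

170.1 km


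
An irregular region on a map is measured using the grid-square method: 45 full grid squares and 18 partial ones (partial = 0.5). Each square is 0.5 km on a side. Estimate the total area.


effective squares = 45 + 18 * 0.5 = 54.0
area = 54.0 * 0.25 = 13.5 km^2

13.5 km^2


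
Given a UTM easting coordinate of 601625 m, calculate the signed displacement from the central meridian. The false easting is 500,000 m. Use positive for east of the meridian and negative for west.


displacement = 601625 - 500000 = 101625 m

101625 m


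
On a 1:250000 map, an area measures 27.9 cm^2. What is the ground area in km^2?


ground_area = 27.9 * (250000/100)^2 = 174375000.0 m^2 = 174.375 km^2

174.375 km^2


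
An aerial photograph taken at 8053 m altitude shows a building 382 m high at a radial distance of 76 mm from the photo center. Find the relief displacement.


d = h * r / H = 382 * 76 / 8053 = 3.61 mm

3.61 mm


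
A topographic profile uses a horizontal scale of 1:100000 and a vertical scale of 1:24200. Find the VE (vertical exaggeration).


VE = horizontal_scale / vertical_scale = 100000 / 24200 ≈ 4.1

4.1x


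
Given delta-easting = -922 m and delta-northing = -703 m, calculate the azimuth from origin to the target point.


az = atan2(-922, -703) = -127.3 deg
adjusted to 0-360: 232.7 degrees

232.7 degrees


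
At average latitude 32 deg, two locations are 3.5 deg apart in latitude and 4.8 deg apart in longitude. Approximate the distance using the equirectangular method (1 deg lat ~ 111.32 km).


dlat_km = 3.5 * 111.32 = 389.62
dlon_km = 4.8 * 111.32 * cos(32) ≈ 453.143
dist = sqrt(389.62^2 + 453.143^2) ≈ 597.6 km

597.6 km


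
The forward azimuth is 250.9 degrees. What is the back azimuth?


back azimuth = (250.9 + 180) mod 360 = 70.9 degrees

70.9 degrees


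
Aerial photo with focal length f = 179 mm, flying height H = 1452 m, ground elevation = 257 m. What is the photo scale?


scale = f / (H - h) = 179 mm / 1195 m = 179 / 1195000 = 1:6676

1:6676


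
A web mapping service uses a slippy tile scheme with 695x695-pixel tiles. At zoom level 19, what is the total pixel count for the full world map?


tiles per axis = 2^19 = 524288
total tiles = 524288^2 = 274877906944
pixels per axis = 524288 * 695 = 364380160
total pixels = 364380160^2 = 132772901001625600

132772901001625600 pixels


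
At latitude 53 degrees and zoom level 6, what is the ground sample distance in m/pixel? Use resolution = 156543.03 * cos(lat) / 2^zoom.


res = 156543.03 * cos(53) / 2^6 = 156543.03 * 0.60181502 / 64 = 1472.03 m/pixel

1472.03 m/pixel


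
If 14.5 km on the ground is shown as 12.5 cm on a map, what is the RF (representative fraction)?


ground = 14.5 km = 1450000 cm; RF denominator = ground / map = 1450000 / 12.5 = 116000; RF = 1:116000

1:116000


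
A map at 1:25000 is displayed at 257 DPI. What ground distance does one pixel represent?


pixel_cm = 2.54 / 257 ≈ 0.009883 cm
ground = pixel_cm * 25000 / 100 = 2.54 * 25000 / (257 * 100) = 63500 / 25700 ≈ 2.47 m

2.47 m


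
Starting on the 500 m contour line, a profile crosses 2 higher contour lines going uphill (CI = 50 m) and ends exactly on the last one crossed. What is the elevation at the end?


elevation = 500 + 2 * 50 = 600 m

600 m


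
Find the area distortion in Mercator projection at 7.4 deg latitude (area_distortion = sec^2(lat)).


area_distortion = 1/cos^2(7.4) = 1.017

1.017


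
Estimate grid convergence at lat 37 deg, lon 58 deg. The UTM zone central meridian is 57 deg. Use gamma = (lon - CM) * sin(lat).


gamma = (58 - 57) * sin(37) = 1 * 0.601815 = 0.602 degrees

0.602 degrees


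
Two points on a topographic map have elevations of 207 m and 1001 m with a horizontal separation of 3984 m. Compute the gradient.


gradient = (1001 - 207) / 3984 = 794 / 3984 = 0.1993

0.1993


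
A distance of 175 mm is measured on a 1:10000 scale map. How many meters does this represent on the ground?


ground = 175 mm * 10000 / 1000 = 1750.0 m

1750.0 m


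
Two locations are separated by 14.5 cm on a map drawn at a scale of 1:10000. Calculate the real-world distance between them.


ground = 14.5 cm * 10000 / 100 = 1450.0 m = 1.45 km

1.45 km


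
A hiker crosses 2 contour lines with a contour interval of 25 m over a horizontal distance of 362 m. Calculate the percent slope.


elevation change = 2 * 25 = 50 m
slope = 50 / 362 * 100 = 13.8%

13.8%


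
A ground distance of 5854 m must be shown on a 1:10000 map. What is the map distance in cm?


map_cm = 5854 * 100 / 10000 = 58.54 cm

58.54 cm


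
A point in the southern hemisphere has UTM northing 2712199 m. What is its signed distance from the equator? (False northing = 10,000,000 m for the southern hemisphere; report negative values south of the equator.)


For southern: actual = 2712199 - 10000000 = -7287801 m

-7287801 m


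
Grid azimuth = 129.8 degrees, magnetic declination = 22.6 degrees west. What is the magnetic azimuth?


magnetic azimuth = grid azimuth - declination (east +ve)
mag_az = 129.8 - -22.6 = 152.4 degrees

152.4 degrees


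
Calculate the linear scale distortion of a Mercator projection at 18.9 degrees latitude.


SF = 1 / cos(18.9) = 1 / 0.946085 = 1.057

1.057


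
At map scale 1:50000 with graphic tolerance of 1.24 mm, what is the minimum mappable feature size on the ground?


ground = 1.24 mm * 50000 / 1000 = 62.0 m

62.0 m


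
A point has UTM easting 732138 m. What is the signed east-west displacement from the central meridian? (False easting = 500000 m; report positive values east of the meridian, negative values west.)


displacement = 732138 - 500000 = 232138 m

232138 m


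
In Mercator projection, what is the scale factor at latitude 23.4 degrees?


SF = 1 / cos(23.4) = 1 / 0.917755 = 1.09

1.09


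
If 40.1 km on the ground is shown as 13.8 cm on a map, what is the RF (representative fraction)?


ground = 40.1 km = 4010000 cm; RF denominator = ground / map = 4010000 / 13.8 ≈ 290580; RF = 1:290580

1:290580


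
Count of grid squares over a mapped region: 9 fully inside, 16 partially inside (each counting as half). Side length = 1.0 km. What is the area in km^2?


effective squares = 9 + 16 * 0.5 = 17.0
area = 17.0 * 1.0 = 17.0 km^2

17.0 km^2


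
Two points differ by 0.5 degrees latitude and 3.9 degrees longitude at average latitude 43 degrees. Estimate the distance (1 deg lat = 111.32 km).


dlat_km = 0.5 * 111.32 = 55.66
dlon_km = 3.9 * 111.32 * cos(43) ≈ 317.516
dist = sqrt(55.66^2 + 317.516^2) ≈ 322.4 km

322.4 km


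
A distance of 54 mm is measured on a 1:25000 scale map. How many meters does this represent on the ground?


ground = 54 mm * 25000 / 1000 = 1350.0 m

1350.0 m


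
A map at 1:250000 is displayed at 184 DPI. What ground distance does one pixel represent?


pixel_cm = 2.54 / 184 ≈ 0.013804 cm
ground = pixel_cm * 250000 / 100 = 2.54 * 250000 / (184 * 100) = 635000 / 18400 ≈ 34.51 m

34.51 m


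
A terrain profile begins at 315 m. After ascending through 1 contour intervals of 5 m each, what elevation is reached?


elevation = 315 + 1 * 5 = 320 m

320 m


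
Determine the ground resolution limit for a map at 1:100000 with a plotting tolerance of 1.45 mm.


ground = 1.45 mm * 100000 / 1000 = 145.0 m

145.0 m


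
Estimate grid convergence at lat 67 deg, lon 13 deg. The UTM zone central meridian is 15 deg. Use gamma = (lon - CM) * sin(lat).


gamma = (13 - 15) * sin(67) = -2 * 0.920505 = -1.841 degrees

-1.841 degrees


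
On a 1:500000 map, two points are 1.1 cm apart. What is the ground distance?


ground = 1.1 cm * 500000 / 100 = 5500.0 m = 5.5 km

5.5 km


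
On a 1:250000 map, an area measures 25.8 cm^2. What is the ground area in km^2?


ground_area = 25.8 * (250000/100)^2 = 161250000.0 m^2 = 161.25 km^2

161.25 km^2


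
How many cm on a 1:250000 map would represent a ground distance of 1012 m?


map_cm = 1012 * 100 / 250000 = 0.4048 cm ≈ 0.4 cm

0.4 cm


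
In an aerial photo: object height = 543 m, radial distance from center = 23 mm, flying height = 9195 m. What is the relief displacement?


d = h * r / H = 543 * 23 / 9195 = 1.36 mm

1.36 mm


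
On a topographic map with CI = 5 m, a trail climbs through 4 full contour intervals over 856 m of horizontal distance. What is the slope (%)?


elevation change = 4 * 5 = 20 m
slope = 20 / 856 * 100 = 2.3%

2.3%


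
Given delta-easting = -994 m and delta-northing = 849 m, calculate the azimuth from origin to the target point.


az = atan2(-994, 849) = -49.5 deg
adjusted to 0-360: 310.5 degrees

310.5 degrees


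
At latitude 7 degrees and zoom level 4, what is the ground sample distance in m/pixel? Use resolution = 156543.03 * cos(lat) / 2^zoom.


res = 156543.03 * cos(7) / 2^4 = 156543.03 * 0.99254615 / 16 = 9711.01 m/pixel

9711.01 m/pixel


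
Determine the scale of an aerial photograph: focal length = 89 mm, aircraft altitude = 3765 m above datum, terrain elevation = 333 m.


scale = f / (H - h) = 89 mm / 3432 m = 89 / 3432000 = 1:38562

1:38562


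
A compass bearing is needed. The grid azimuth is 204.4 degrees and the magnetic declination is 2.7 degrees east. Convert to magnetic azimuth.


magnetic azimuth = grid azimuth - declination (east +ve)
mag_az = 204.4 - 2.7 = 201.7 degrees

201.7 degrees


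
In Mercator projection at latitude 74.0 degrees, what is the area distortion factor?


area_distortion = 1/cos^2(74.0) = 13.162

13.162


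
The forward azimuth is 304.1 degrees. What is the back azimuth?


back azimuth = (304.1 + 180) mod 360 = 124.1 degrees

124.1 degrees


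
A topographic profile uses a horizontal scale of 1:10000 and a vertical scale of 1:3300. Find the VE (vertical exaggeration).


VE = horizontal_scale / vertical_scale = 10000 / 3300 ≈ 3.0

3.0x


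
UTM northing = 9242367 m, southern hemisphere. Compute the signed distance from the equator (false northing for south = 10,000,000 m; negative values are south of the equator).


For southern: actual = 9242367 - 10000000 = -757633 m

-757633 m


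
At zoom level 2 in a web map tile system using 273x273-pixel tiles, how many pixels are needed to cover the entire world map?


tiles per axis = 2^2 = 4
total tiles = 4^2 = 16
pixels per axis = 4 * 273 = 1092
total pixels = 1092^2 = 1192464

1192464 pixels


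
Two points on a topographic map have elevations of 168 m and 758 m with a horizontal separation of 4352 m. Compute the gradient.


gradient = (758 - 168) / 4352 = 590 / 4352 = 0.1356

0.1356


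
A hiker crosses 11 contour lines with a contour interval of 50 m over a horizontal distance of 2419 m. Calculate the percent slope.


elevation change = 11 * 50 = 550 m
slope = 550 / 2419 * 100 = 22.7%

22.7%


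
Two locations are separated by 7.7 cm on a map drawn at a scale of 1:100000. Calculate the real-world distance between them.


ground = 7.7 cm * 100000 / 100 = 7700.0 m = 7.7 km

7.7 km


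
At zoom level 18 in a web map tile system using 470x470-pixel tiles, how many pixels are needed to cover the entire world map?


tiles per axis = 2^18 = 262144
total tiles = 262144^2 = 68719476736
pixels per axis = 262144 * 470 = 123207680
total pixels = 123207680^2 = 15180132410982400

15180132410982400 pixels


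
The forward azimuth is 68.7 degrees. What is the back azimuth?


back azimuth = (68.7 + 180) mod 360 = 248.7 degrees

248.7 degrees


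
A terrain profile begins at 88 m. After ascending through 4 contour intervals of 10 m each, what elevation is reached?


elevation = 88 + 4 * 10 = 128 m

128 m


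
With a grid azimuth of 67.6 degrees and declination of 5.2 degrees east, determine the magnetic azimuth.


magnetic azimuth = grid azimuth - declination (east +ve)
mag_az = 67.6 - 5.2 = 62.4 degrees

62.4 degrees


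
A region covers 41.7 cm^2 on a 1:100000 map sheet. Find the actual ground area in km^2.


ground_area = 41.7 * (100000/100)^2 = 41700000.0 m^2 = 41.7 km^2

41.7 km^2


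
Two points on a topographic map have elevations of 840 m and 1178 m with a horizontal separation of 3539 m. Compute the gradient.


gradient = (1178 - 840) / 3539 = 338 / 3539 = 0.0955

0.0955


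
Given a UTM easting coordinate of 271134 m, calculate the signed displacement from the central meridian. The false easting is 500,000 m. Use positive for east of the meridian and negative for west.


displacement = 271134 - 500000 = -228866 m

-228866 m


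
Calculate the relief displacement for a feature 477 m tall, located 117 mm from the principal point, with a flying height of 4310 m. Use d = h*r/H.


d = h * r / H = 477 * 117 / 4310 = 12.95 mm

12.95 mm


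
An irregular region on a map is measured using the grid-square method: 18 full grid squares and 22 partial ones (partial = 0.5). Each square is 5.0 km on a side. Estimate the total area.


effective squares = 18 + 22 * 0.5 = 29.0
area = 29.0 * 25.0 = 725.0 km^2

725.0 km^2


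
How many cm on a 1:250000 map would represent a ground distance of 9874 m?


map_cm = 9874 * 100 / 250000 = 3.9496 cm ≈ 3.95 cm

3.95 cm


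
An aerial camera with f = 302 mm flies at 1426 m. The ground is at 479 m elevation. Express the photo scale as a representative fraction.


scale = f / (H - h) = 302 mm / 947 m = 302 / 947000 = 1:3136

1:3136


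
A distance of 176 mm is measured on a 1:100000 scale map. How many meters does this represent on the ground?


ground = 176 mm * 100000 / 1000 = 17600.0 m

17600.0 m


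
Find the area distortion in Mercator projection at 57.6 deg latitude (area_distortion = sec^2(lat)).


area_distortion = 1/cos^2(57.6) = 3.483

3.483


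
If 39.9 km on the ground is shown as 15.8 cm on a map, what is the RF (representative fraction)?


ground = 39.9 km = 3990000 cm; RF denominator = ground / map = 3990000 / 15.8 ≈ 252532; RF = 1:252532

1:252532


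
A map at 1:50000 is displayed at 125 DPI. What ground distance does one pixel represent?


pixel_cm = 2.54 / 125 = 0.02032 cm
ground = pixel_cm * 50000 / 100 = 2.54 * 50000 / (125 * 100) = 127000 / 12500 = 10.16 m

10.16 m


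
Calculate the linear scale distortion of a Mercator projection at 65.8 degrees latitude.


SF = 1 / cos(65.8) = 1 / 0.409923 = 2.439

2.439


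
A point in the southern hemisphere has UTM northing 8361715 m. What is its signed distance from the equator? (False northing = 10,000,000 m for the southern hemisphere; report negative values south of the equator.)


For southern: actual = 8361715 - 10000000 = -1638285 m

-1638285 m


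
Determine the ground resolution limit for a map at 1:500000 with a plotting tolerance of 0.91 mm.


ground = 0.91 mm * 500000 / 1000 = 455.0 m

455.0 m


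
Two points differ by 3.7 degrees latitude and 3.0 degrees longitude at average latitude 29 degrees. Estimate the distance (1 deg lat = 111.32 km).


dlat_km = 3.7 * 111.32 = 411.884
dlon_km = 3.0 * 111.32 * cos(29) ≈ 292.088
dist = sqrt(411.884^2 + 292.088^2) ≈ 504.9 km

504.9 km
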